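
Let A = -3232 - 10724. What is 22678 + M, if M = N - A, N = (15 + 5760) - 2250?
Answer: 40159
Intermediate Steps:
A = -13956
N = 3525 (N = 5775 - 2250 = 3525)
M = 17481 (M = 3525 - 1*(-13956) = 3525 + 13956 = 17481)
22678 + M = 22678 + 17481 = 40159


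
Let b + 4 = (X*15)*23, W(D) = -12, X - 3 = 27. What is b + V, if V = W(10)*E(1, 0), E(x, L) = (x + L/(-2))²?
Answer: 10334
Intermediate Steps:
X = 30 (X = 3 + 27 = 30)
E(x, L) = (x - L/2)² (E(x, L) = (x + L*(-½))² = (x - L/2)²)
b = 10346 (b = -4 + (30*15)*23 = -4 + 450*23 = -4 + 10350 = 10346)
V = -12 (V = -3*(0 - 2*1)² = -3*(0 - 2)² = -3*(-2)² = -3*4 = -12*1 = -12)
b + V = 10346 - 12 = 10334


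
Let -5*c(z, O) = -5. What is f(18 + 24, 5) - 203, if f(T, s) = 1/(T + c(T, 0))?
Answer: -8728/43 ≈ -202.98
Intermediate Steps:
c(z, O) = 1 (c(z, O) = -⅕*(-5) = 1)
f(T, s) = 1/(1 + T) (f(T, s) = 1/(T + 1) = 1/(1 + T))
f(18 + 24, 5) - 203 = 1/(1 + (18 + 24)) - 203 = 1/(1 + 42) - 203 = 1/43 - 203 = -8728/43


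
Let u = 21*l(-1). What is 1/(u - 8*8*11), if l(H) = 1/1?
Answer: -1/683 ≈ -0.0014641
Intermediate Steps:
l(H) = 1
u = 21 (u = 21*1 = 21)
1/(u - 8*8*11) = 1/(21 - 8*8*11) = 1/(21 - 64*11) = 1/(21 - 704) = 1/(-683) = -1/683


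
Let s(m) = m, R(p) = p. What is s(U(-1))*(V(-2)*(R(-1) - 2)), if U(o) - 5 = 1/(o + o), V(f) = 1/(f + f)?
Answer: 27/8 ≈ 3.3750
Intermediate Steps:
V(f) = 1/(2*f)
U(o) = 5 + 1/(2*o) (U(o) = 5 + 1/(o + o) = 5 + 1/(2*o))
s(U(-1))*(V(-2)*(R(-1) - 2)) = (5 + (1/2)/(-1))*(((1/2)/(-2))*(-1 - 2)) = (5 + (1/2)*(-1))*(((1/2)*(-1/2))*(-3)) = (5 - 1/2)*(-1/4*(-3)) = (9/2)*(3/4) = 27/8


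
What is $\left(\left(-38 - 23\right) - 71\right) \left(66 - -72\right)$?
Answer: $-18216$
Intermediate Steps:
$\left(\left(-38 - 23\right) - 71\right) \left(66 - -72\right) = \left(\left(-38 - 23\right) - 71\right) \left(66 + 72\right) = \left(-61 - 71\right) 138 = \left(-132\right) 138 = -18216$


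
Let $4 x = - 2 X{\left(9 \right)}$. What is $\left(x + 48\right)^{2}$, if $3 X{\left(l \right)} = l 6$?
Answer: $1521$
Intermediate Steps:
$X{\left(l \right)} = 2 l$ ($X{\left(l \right)} = \frac{l 6}{3} = \frac{6 l}{3} = 2 l$)
$x = -9$ ($x = \frac{\left(-2\right) 2 \cdot 9}{4} = \frac{\left(-2\right) 18}{4} = \frac{1}{4} \left(-36\right) = -9$)
$\left(x + 48\right)^{2} = \left(-9 + 48\right)^{2} = 39^{2} = 1521$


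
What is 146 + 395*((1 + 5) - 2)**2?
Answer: 6466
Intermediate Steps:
146 + 395*((1 + 5) - 2)**2 = 146 + 395*(6 - 2)**2 = 146 + 395*4**2 = 146 + 395*16 = 146 + 6320 = 6466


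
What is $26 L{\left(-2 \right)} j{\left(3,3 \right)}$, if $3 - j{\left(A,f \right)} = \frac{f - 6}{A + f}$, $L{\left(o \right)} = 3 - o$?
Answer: $455$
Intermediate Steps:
$j{\left(A,f \right)} = 3 - \frac{-6 + f}{A + f}$ ($j{\left(A,f \right)} = 3 - \frac{f - 6}{A + f} = 3 - \frac{-6 + f}{A + f}$)
$26 L{\left(-2 \right)} j{\left(3,3 \right)} = 26 \left(3 - -2\right) \frac{6 + 2 \cdot 3 + 3 \cdot 3}{3 + 3} = 26 \left(3 + 2\right) \frac{6 + 6 + 9}{6} = 26 \cdot 5 \cdot \frac{1}{6} \cdot 21 = 130 \cdot \frac{7}{2} = 455$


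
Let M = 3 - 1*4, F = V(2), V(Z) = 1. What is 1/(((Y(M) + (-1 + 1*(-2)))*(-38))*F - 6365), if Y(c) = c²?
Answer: -1/6289 ≈ -0.00015901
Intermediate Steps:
F = 1
M = -1 (M = 3 - 4 = -1)
1/(((Y(M) + (-1 + 1*(-2)))*(-38))*F - 6365) = 1/((((-1)² + (-1 + 1*(-2)))*(-38))*1 - 6365) = 1/(((1 + (-1 - 2))*(-38))*1 - 6365) = 1/(((1 - 3)*(-38))*1 - 6365) = 1/(-2*(-38)*1 - 6365) = 1/(76*1 - 6365) = 1/(76 - 6365) = 1/(-6289) = -1/6289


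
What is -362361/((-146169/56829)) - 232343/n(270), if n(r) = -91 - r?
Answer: 829766081564/5863001 ≈ 1.4153e+5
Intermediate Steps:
-362361/((-146169/56829)) - 232343/n(270) = -362361/((-146169/56829)) - 232343/(-91 - 1*270) = -362361/((-146169*1/56829)) - 232343/(-91 - 270) = -362361/(-48723/18943) - 232343/(-361) = -362361*(-18943/48723) - 232343*(-1/361) = 2288068141/16241 + 232343/361 = 829766081564/5863001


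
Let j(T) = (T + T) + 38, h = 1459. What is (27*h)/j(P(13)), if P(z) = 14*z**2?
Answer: 4377/530 ≈ 8.2585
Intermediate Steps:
j(T) = 38 + 2*T (j(T) = 2*T + 38 = 38 + 2*T)
(27*h)/j(P(13)) = (27*1459)/(38 + 2*(14*13**2)) = 39393/(38 + 2*(14*169)) = 39393/(38 + 2*2366) = 39393/(38 + 4732) = 39393/4770 = 39393*(1/4770) = 4377/530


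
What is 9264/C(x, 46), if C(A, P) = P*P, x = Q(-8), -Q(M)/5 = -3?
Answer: 2316/529 ≈ 4.3781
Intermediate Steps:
Q(M) = 15 (Q(M) = -5*(-3) = 15)
x = 15
C(A, P) = P**2
9264/C(x, 46) = 9264/(46**2) = 9264/2116 = 9264*(1/2116) = 2316/529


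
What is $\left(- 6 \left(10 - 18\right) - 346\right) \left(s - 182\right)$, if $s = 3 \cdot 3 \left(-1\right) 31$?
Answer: $137378$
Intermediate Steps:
$s = -279$ ($s = 9 \left(-1\right) 31 = \left(-9\right) 31 = -279$)
$\left(- 6 \left(10 - 18\right) - 346\right) \left(s - 182\right) = \left(- 6 \left(10 - 18\right) - 346\right) \left(-279 - 182\right) = \left(\left(-6\right) \left(-8\right) - 346\right) \left(-461\right) = \left(48 - 346\right) \left(-461\right) = \left(-298\right) \left(-461\right) = 137378$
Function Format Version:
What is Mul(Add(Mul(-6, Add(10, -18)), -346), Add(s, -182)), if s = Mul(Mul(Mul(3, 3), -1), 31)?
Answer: 137378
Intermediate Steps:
s = -279 (s = Mul(Mul(9, -1), 31) = Mul(-9, 31) = -279)
Mul(Add(Mul(-6, Add(10, -18)), -346), Add(s, -182)) = Mul(Add(Mul(-6, Add(10, -18)), -346), Add(-279, -182)) = Mul(Add(Mul(-6, -8), -346), -461) = Mul(Add(48, -346), -461) = Mul(-298, -461) = 137378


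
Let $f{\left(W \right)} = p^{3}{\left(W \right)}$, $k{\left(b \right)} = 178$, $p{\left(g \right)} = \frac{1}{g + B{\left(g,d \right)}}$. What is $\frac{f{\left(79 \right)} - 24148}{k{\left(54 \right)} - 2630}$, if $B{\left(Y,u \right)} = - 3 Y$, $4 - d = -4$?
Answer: $\frac{95247246177}{9671453024} \approx 9.8483$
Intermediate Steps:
$d = 8$ ($d = 4 - -4 = 4 + 4 = 8$)
$p{\left(g \right)} = - \frac{1}{2 g}$ ($p{\left(g \right)} = \frac{1}{g - 3 g} = \frac{1}{\left(-2\right) g} = - \frac{1}{2 g}$)
$f{\left(W \right)} = - \frac{1}{8 W^{3}}$ ($f{\left(W \right)} = \left(- \frac{1}{2 W}\right)^{3} = - \frac{1}{8 W^{3}}$)
$\frac{f{\left(79 \right)} - 24148}{k{\left(54 \right)} - 2630} = \frac{- \frac{1}{8 \cdot 493039} - 24148}{178 - 2630} = \frac{\left(- \frac{1}{8}\right) \frac{1}{493039} - 24148}{-2452} = \left(- \frac{1}{3944312} - 24148\right) \left(- \frac{1}{2452}\right) = \left(- \frac{95247246177}{3944312}\right) \left(- \frac{1}{2452}\right) = \frac{95247246177}{9671453024}$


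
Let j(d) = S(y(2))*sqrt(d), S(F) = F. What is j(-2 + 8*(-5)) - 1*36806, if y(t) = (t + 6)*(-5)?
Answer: -36806 - 40*I*sqrt(42) ≈ -36806.0 - 259.23*I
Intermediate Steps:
y(t) = -30 - 5*t (y(t) = (6 + t)*(-5) = -30 - 5*t)
j(d) = -40*sqrt(d) (j(d) = (-30 - 5*2)*sqrt(d) = (-30 - 10)*sqrt(d) = -40*sqrt(d))
j(-2 + 8*(-5)) - 1*36806 = -40*sqrt(-2 + 8*(-5)) - 1*36806 = -40*sqrt(-2 - 40) - 36806 = -40*I*sqrt(42) - 36806 = -36806 - 40*I*sqrt(42)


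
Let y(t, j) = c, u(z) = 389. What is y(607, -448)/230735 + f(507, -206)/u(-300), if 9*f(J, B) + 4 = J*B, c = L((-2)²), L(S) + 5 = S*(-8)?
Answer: -24099477347/807803235 ≈ -29.833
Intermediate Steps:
L(S) = -5 - 8*S (L(S) = -5 + S*(-8) = -5 - 8*S)
c = -37 (c = -5 - 8*(-2)² = -5 - 8*4 = -5 - 32 = -37)
f(J, B) = -4/9 + B*J/9 (f(J, B) = -4/9 + (J*B)/9 = -4/9 + (B*J)/9 = -4/9 + B*J/9)
y(t, j) = -37
y(607, -448)/230735 + f(507, -206)/u(-300) = -37/230735 + (-4/9 + (⅑)*(-206)*507)/389 = -37*1/230735 + (-4/9 - 34814/3)*(1/389) = -37/230735 - 104446/9*1/389 = -37/230735 - 104446/3501 = -24099477347/807803235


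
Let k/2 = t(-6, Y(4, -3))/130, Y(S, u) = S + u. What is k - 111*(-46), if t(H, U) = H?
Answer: 331884/65 ≈ 5105.9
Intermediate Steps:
k = -6/65 (k = 2*(-6/130) = 2*(-6*1/130) = 2*(-3/65) = -6/65 ≈ -0.092308)
k - 111*(-46) = -6/65 - 111*(-46) = -6/65 + 5106 = 331884/65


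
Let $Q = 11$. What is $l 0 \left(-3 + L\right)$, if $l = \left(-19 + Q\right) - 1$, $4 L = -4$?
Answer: $0$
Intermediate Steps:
$L = -1$ ($L = \frac{1}{4} \left(-4\right) = -1$)
$l = -9$ ($l = \left(-19 + 11\right) - 1 = -8 - 1 = -9$)
$l 0 \left(-3 + L\right) = - 9 \cdot 0 \left(-3 - 1\right) = - 9 \cdot 0 \left(-4\right) = \left(-9\right) 0 = 0$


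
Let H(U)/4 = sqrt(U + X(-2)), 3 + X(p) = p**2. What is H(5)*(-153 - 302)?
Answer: -1820*sqrt(6) ≈ -4458.1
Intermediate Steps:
X(p) = -3 + p**2
H(U) = 4*sqrt(1 + U) (H(U) = 4*sqrt(U + (-3 + (-2)**2)) = 4*sqrt(U + (-3 + 4)) = 4*sqrt(U + 1) = 4*sqrt(1 + U))
H(5)*(-153 - 302) = (4*sqrt(1 + 5))*(-153 - 302) = (4*sqrt(6))*(-455) = -1820*sqrt(6)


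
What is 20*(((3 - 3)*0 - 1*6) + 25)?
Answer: 380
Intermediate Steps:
20*(((3 - 3)*0 - 1*6) + 25) = 20*((0*0 - 6) + 25) = 20*((0 - 6) + 25) = 20*(-6 + 25) = 20*19 = 380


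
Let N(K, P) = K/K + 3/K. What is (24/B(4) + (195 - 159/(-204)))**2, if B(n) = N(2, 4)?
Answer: 4876089241/115600 ≈ 42181.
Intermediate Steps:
N(K, P) = 1 + 3/K
B(n) = 5/2 (B(n) = (3 + 2)/2 = (1/2)*5 = 5/2)
(24/B(4) + (195 - 159/(-204)))**2 = (24/(5/2) + (195 - 159/(-204)))**2 = (24*(2/5) + (195 - 159*(-1/204)))**2 = (48/5 + (195 + 53/68))**2 = (48/5 + 13313/68)**2 = (69829/340)**2 = 4876089241/115600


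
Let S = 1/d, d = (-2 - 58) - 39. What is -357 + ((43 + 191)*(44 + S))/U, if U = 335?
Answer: -3589/11 ≈ -326.27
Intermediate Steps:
d = -99 (d = -60 - 39 = -99)
S = -1/99 (S = 1/(-99) = -1/99 ≈ -0.010101)
-357 + ((43 + 191)*(44 + S))/U = -357 + ((43 + 191)*(44 - 1/99))/335 = -357 + (234*(4355/99))/335 = -357 + (1/335)*(113230/11) = -357 + 338/11 = -3589/11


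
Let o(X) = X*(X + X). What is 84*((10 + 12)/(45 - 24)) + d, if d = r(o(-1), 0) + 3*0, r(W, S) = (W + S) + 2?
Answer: 92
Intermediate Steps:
o(X) = 2*X² (o(X) = X*(2*X) = 2*X²)
r(W, S) = 2 + S + W (r(W, S) = (S + W) + 2 = 2 + S + W)
d = 4 (d = (2 + 0 + 2*(-1)²) + 3*0 = (2 + 0 + 2*1) + 0 = (2 + 0 + 2) + 0 = 4 + 0 = 4)
84*((10 + 12)/(45 - 24)) + d = 84*((10 + 12)/(45 - 24)) + 4 = 84*(22/21) + 4 = 88 + 4 = 92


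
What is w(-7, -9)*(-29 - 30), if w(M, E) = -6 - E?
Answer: -177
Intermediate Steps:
w(-7, -9)*(-29 - 30) = (-6 - 1*(-9))*(-29 - 30) = (-6 + 9)*(-59) = 3*(-59) = -177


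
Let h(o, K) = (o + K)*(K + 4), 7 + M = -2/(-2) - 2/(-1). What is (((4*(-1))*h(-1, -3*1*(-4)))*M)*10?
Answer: 28160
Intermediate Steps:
M = -4 (M = -7 + (-2/(-2) - 2/(-1)) = -7 + (-2*(-½) - 2*(-1)) = -7 + (1 + 2) = -7 + 3 = -4)
h(o, K) = (4 + K)*(K + o) (h(o, K) = (K + o)*(4 + K) = (4 + K)*(K + o))
(((4*(-1))*h(-1, -3*1*(-4)))*M)*10 = (((4*(-1))*((-3*1*(-4))² + 4*(-3*1*(-4)) + 4*(-1) + (-3*1*(-4))*(-1)))*(-4))*10 = (-4*((-3*(-4))² + 4*(-3*(-4)) - 4 - 3*(-4)*(-1))*(-4))*10 = (-4*(12² + 4*12 - 4 + 12*(-1))*(-4))*10 = (-4*(144 + 48 - 4 - 12)*(-4))*10 = (-4*176*(-4))*10 = -704*(-4)*10 = 2816*10 = 28160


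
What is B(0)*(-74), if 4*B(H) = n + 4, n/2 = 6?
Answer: -296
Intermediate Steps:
n = 12 (n = 2*6 = 12)
B(H) = 4 (B(H) = (12 + 4)/4 = (¼)*16 = 4)
B(0)*(-74) = 4*(-74) = -296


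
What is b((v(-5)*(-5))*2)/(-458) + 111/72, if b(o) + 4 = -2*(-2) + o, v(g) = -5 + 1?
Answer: 7993/5496 ≈ 1.4543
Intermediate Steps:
v(g) = -4
b(o) = o (b(o) = -4 + (-2*(-2) + o) = -4 + (4 + o) = o)
b((v(-5)*(-5))*2)/(-458) + 111/72 = (-4*(-5)*2)/(-458) + 111/72 = (20*2)*(-1/458) + 111*(1/72) = 40*(-1/458) + 37/24 = -20/229 + 37/24 = 7993/5496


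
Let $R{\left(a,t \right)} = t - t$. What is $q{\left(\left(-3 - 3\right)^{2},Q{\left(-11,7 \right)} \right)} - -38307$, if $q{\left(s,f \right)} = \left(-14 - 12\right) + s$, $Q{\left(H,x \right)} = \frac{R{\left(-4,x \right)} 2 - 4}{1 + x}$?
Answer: $38317$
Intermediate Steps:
$R{\left(a,t \right)} = 0$
$Q{\left(H,x \right)} = - \frac{4}{1 + x}$ ($Q{\left(H,x \right)} = \frac{0 \cdot 2 - 4}{1 + x} = \frac{0 - 4}{1 + x} = - \frac{4}{1 + x}$)
$q{\left(s,f \right)} = -26 + s$
$q{\left(\left(-3 - 3\right)^{2},Q{\left(-11,7 \right)} \right)} - -38307 = \left(-26 + \left(-3 - 3\right)^{2}\right) - -38307 = \left(-26 + \left(-6\right)^{2}\right) + 38307 = \left(-26 + 36\right) + 38307 = 10 + 38307 = 38317$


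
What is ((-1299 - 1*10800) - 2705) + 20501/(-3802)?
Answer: -56305309/3802 ≈ -14809.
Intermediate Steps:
((-1299 - 1*10800) - 2705) + 20501/(-3802) = ((-1299 - 10800) - 2705) + 20501*(-1/3802) = (-12099 - 2705) - 20501/3802 = -14804 - 20501/3802 = -56305309/3802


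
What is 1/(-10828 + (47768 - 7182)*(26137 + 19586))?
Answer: 1/1855702850 ≈ 5.3888e-10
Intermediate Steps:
1/(-10828 + (47768 - 7182)*(26137 + 19586)) = 1/(-10828 + 40586*45723) = 1/(-10828 + 1855713678) = 1/1855702850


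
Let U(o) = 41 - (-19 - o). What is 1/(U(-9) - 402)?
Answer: -1/351 ≈ -0.0028490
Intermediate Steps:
U(o) = 60 + o (U(o) = 41 + (19 + o) = 60 + o)
1/(U(-9) - 402) = 1/((60 - 9) - 402) = 1/(51 - 402) = 1/(-351) = -1/351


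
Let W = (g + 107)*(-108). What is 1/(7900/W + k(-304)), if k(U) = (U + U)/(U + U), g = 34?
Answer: 3807/1832 ≈ 2.0781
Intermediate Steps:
W = -15228 (W = (34 + 107)*(-108) = 141*(-108) = -15228)
k(U) = 1 (k(U) = (2*U)/((2*U)) = (2*U)*(1/(2*U)) = 1)
1/(7900/W + k(-304)) = 1/(7900/(-15228) + 1) = 1/(7900*(-1/15228) + 1) = 1/(-1975/3807 + 1) = 1/(1832/3807) = 3807/1832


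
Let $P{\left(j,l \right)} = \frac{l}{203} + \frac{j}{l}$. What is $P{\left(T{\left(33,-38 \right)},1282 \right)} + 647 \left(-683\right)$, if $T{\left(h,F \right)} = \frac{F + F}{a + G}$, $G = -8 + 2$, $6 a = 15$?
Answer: $- \frac{57500659857}{130123} \approx -4.4189 \cdot 10^{5}$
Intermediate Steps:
$a = \frac{5}{2}$ ($a = \frac{1}{6} \cdot 15 = \frac{5}{2} \approx 2.5$)
$G = -6$
$T{\left(h,F \right)} = - \frac{4 F}{7}$ ($T{\left(h,F \right)} = \frac{F + F}{\frac{5}{2} - 6} = \frac{2 F}{- \frac{7}{2}} = 2 F \left(- \frac{2}{7}\right) = - \frac{4 F}{7}$)
$P{\left(j,l \right)} = \frac{l}{203} + \frac{j}{l}$ ($P{\left(j,l \right)} = l \frac{1}{203} + \frac{j}{l} = \frac{l}{203} + \frac{j}{l}$)
$P{\left(T{\left(33,-38 \right)},1282 \right)} + 647 \left(-683\right) = \left(\frac{1}{203} \cdot 1282 + \frac{\left(- \frac{4}{7}\right) \left(-38\right)}{1282}\right) + 647 \left(-683\right) = \left(\frac{1282}{203} + \frac{152}{7} \cdot \frac{1}{1282}\right) - 441901 = \left(\frac{1282}{203} + \frac{76}{4487}\right) - 441901 = \frac{823966}{130123} - 441901 = - \frac{57500659857}{130123}$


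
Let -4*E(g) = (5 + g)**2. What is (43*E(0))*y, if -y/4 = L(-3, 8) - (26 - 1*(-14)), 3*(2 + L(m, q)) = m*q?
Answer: -53750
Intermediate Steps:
E(g) = -(5 + g)**2/4
L(m, q) = -2 + m*q/3 (L(m, q) = -2 + (m*q)/3 = -2 + m*q/3)
y = 200 (y = -4*((-2 + (1/3)*(-3)*8) - (26 - 1*(-14))) = -4*((-2 - 8) - (26 + 14)) = -4*(-10 - 1*40) = -4*(-10 - 40) = -4*(-50) = 200)
(43*E(0))*y = (43*(-(5 + 0)**2/4))*200 = (43*(-1/4*5**2))*200 = (43*(-1/4*25))*200 = (43*(-25/4))*200 = -1075/4*200 = -53750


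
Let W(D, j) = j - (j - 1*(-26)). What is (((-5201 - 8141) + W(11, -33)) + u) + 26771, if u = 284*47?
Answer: 26751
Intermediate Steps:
W(D, j) = -26 (W(D, j) = j - (j + 26) = j - (26 + j) = j + (-26 - j) = -26)
u = 13348
(((-5201 - 8141) + W(11, -33)) + u) + 26771 = (((-5201 - 8141) - 26) + 13348) + 26771 = ((-13342 - 26) + 13348) + 26771 = (-13368 + 13348) + 26771 = -20 + 26771 = 26751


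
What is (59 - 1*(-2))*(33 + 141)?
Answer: 10614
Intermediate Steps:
(59 - 1*(-2))*(33 + 141) = (59 + 2)*174 = 61*174 = 10614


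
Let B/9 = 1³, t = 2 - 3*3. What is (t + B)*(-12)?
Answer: -24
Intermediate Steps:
t = -7 (t = 2 - 9 = -7)
B = 9 (B = 9*1³ = 9*1 = 9)
(t + B)*(-12) = (-7 + 9)*(-12) = 2*(-12) = -24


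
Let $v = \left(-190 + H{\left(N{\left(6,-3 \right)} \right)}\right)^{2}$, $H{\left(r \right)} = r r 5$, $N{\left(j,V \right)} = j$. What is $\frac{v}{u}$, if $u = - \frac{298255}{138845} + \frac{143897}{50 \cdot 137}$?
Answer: $\frac{19021765000}{3587266443} \approx 5.3026$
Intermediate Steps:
$H{\left(r \right)} = 5 r^{2}$ ($H{\left(r \right)} = r^{2} \cdot 5 = 5 r^{2}$)
$u = \frac{3587266443}{190217650}$ ($u = \left(-298255\right) \frac{1}{138845} + \frac{143897}{6850} = - \frac{59651}{27769} + 143897 \cdot \frac{1}{6850} = - \frac{59651}{27769} + \frac{143897}{6850} = \frac{3587266443}{190217650} \approx 18.859$)
$v = 100$ ($v = \left(-190 + 5 \cdot 6^{2}\right)^{2} = \left(-190 + 5 \cdot 36\right)^{2} = \left(-190 + 180\right)^{2} = \left(-10\right)^{2} = 100$)
$\frac{v}{u} = \frac{100}{\frac{3587266443}{190217650}} = 100 \cdot \frac{190217650}{3587266443} = \frac{19021765000}{3587266443}$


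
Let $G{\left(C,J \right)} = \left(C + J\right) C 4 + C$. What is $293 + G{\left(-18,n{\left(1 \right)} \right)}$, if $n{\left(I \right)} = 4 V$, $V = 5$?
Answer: $131$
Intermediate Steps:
$n{\left(I \right)} = 20$ ($n{\left(I \right)} = 4 \cdot 5 = 20$)
$G{\left(C,J \right)} = C + 4 C \left(C + J\right)$ ($G{\left(C,J \right)} = C \left(C + J\right) 4 + C = 4 C \left(C + J\right) + C = C + 4 C \left(C + J\right)$)
$293 + G{\left(-18,n{\left(1 \right)} \right)} = 293 - 18 \left(1 + 4 \left(-18\right) + 4 \cdot 20\right) = 293 - 18 \left(1 - 72 + 80\right) = 293 - 162 = 131$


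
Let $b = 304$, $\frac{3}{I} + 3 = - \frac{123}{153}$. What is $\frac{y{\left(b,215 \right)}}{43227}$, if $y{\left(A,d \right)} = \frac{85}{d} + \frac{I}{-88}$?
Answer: $\frac{296803}{31732767792} \approx 9.3532 \cdot 10^{-6}$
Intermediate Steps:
$I = - \frac{153}{194}$ ($I = \frac{3}{-3 - \frac{123}{153}} = \frac{3}{-3 - \frac{41}{51}} = \frac{3}{- \frac{194}{51}} = 3 \left(- \frac{51}{194}\right) = - \frac{153}{194} \approx -0.78866$)
$y{\left(A,d \right)} = \frac{153}{17072} + \frac{85}{d}$ ($y{\left(A,d \right)} = \frac{85}{d} - \frac{153}{194 \left(-88\right)} = \frac{85}{d} - - \frac{153}{17072} = \frac{85}{d} + \frac{153}{17072} = \frac{153}{17072} + \frac{85}{d}$)
$\frac{y{\left(b,215 \right)}}{43227} = \frac{\frac{153}{17072} + \frac{85}{215}}{43227} = \left(\frac{153}{17072} + 85 \cdot \frac{1}{215}\right) \frac{1}{43227} = \left(\frac{153}{17072} + \frac{17}{43}\right) \frac{1}{43227} = \frac{296803}{734096} \cdot \frac{1}{43227} = \frac{296803}{31732767792}$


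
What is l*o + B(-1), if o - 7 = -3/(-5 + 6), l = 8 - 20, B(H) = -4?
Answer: -52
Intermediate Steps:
l = -12
o = 4 (o = 7 - 3/(-5 + 6) = 7 - 3/1 = 7 - 3*1 = 7 - 3 = 4)
l*o + B(-1) = -12*4 - 4 = -48 - 4 = -52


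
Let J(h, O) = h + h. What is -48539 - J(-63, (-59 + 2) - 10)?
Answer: -48413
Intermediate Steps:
J(h, O) = 2*h
-48539 - J(-63, (-59 + 2) - 10) = -48539 - 2*(-63) = -48539 - 1*(-126) = -48539 + 126 = -48413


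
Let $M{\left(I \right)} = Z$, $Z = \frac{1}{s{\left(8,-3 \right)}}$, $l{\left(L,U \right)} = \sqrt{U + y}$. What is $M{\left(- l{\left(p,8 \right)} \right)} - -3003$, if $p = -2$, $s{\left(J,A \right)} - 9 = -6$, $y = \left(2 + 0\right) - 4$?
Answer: $\frac{9010}{3} \approx 3003.3$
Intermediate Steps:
$y = -2$ ($y = 2 - 4 = -2$)
$s{\left(J,A \right)} = 3$ ($s{\left(J,A \right)} = 9 - 6 = 3$)
$l{\left(L,U \right)} = \sqrt{-2 + U}$ ($l{\left(L,U \right)} = \sqrt{U - 2} = \sqrt{-2 + U}$)
$Z = \frac{1}{3} \approx 0.33333$
$M{\left(I \right)} = \frac{1}{3}$
$M{\left(- l{\left(p,8 \right)} \right)} - -3003 = \frac{1}{3} - -3003 = \frac{1}{3} + 3003 = \frac{9010}{3}$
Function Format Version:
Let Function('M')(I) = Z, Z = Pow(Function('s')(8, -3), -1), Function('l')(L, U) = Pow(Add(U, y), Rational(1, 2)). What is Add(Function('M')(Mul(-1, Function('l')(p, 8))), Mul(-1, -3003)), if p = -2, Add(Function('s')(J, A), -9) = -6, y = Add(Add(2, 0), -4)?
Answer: Rational(9010, 3) ≈ 3003.3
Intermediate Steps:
y = -2 (y = Add(2, -4) = -2)
Function('s')(J, A) = 3 (Function('s')(J, A) = Add(9, -6) = 3)
Function('l')(L, U) = Pow(Add(-2, U), Rational(1, 2)) (Function('l')(L, U) = Pow(Add(U, -2), Rational(1, 2)) = Pow(Add(-2, U), Rational(1, 2)))
Z = Rational(1, 3) (Z = Pow(3, -1) = Rational(1, 3) ≈ 0.33333)
Function('M')(I) = Rational(1, 3)
Add(Function('M')(Mul(-1, Function('l')(p, 8))), Mul(-1, -3003)) = Add(Rational(1, 3), Mul(-1, -3003)) = Add(Rational(1, 3), 3003) = Rational(9010, 3)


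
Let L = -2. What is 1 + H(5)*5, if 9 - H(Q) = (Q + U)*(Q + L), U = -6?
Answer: 61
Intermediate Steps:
H(Q) = 9 - (-6 + Q)*(-2 + Q) (H(Q) = 9 - (Q - 6)*(Q - 2) = 9 - (-6 + Q)*(-2 + Q))
1 + H(5)*5 = 1 + (-3 - 1*5² + 8*5)*5 = 1 + (-3 - 1*25 + 40)*5 = 1 + (-3 - 25 + 40)*5 = 1 + 12*5 = 1 + 60 = 61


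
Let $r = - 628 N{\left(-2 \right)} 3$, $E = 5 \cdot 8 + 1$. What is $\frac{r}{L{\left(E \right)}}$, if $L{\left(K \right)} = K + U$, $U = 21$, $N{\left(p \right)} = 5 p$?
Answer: $\frac{9420}{31} \approx 303.87$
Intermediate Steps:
$E = 41$ ($E = 40 + 1 = 41$)
$r = 18840$ ($r = - 628 \cdot 5 \left(-2\right) 3 = - 628 \left(\left(-10\right) 3\right) = \left(-628\right) \left(-30\right) = 18840$)
$L{\left(K \right)} = 21 + K$ ($L{\left(K \right)} = K + 21 = 21 + K$)
$\frac{r}{L{\left(E \right)}} = \frac{18840}{21 + 41} = \frac{18840}{62} = 18840 \cdot \frac{1}{62} = \frac{9420}{31}$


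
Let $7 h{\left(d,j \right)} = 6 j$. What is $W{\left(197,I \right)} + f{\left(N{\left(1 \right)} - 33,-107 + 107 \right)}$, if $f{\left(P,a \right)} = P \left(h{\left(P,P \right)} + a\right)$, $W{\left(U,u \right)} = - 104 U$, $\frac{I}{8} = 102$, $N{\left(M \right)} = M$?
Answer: $- \frac{137272}{7} \approx -19610.0$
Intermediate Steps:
$h{\left(d,j \right)} = \frac{6 j}{7}$
$I = 816$ ($I = 8 \cdot 102 = 816$)
$f{\left(P,a \right)} = P \left(a + \frac{6 P}{7}\right)$ ($f{\left(P,a \right)} = P \left(\frac{6 P}{7} + a\right) = P \left(a + \frac{6 P}{7}\right)$)
$W{\left(197,I \right)} + f{\left(N{\left(1 \right)} - 33,-107 + 107 \right)} = \left(-104\right) 197 + \frac{\left(1 - 33\right) \left(6 \left(1 - 33\right) + 7 \left(-107 + 107\right)\right)}{7} = -20488 + \frac{\left(1 - 33\right) \left(6 \left(1 - 33\right) + 7 \cdot 0\right)}{7} = -20488 + \frac{1}{7} \left(-32\right) \left(6 \left(-32\right) + 0\right) = -20488 + \frac{1}{7} \left(-32\right) \left(-192 + 0\right) = -20488 + \frac{1}{7} \left(-32\right) \left(-192\right) = -20488 + \frac{6144}{7} = - \frac{137272}{7}$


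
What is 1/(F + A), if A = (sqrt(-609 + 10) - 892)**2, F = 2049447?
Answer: I/(8*(223*sqrt(599) + 355564*I)) ≈ 3.5147e-7 + 5.395e-9*I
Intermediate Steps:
A = (-892 + I*sqrt(599))**2 (A = (sqrt(-599) - 892)**2 = (I*sqrt(599) - 892)**2 = (-892 + I*sqrt(599))**2 ≈ 7.9507e+5 - 43662.0*I)
1/(F + A) = 1/(2049447 + (892 - I*sqrt(599))**2)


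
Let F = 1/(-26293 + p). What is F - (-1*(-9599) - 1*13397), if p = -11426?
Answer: 143256761/37719 ≈ 3798.0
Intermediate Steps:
F = -1/37719 (F = 1/(-26293 - 11426) = 1/(-37719) = -1/37719 ≈ -2.6512e-5)
F - (-1*(-9599) - 1*13397) = -1/37719 - (-1*(-9599) - 1*13397) = -1/37719 - (9599 - 13397) = -1/37719 - 1*(-3798) = -1/37719 + 3798 = 143256761/37719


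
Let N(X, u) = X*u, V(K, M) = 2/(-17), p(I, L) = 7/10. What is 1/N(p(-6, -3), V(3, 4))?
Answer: -85/7 ≈ -12.143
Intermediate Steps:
p(I, L) = 7/10 (p(I, L) = 7*(⅒) = 7/10)
V(K, M) = -2/17 (V(K, M) = 2*(-1/17) = -2/17)
1/N(p(-6, -3), V(3, 4)) = 1/((7/10)*(-2/17)) = 1/(-7/85) = -85/7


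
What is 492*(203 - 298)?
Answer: -46740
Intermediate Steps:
492*(203 - 298) = 492*(-95) = -46740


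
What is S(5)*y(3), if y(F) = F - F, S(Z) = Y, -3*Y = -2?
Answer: 0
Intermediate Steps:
Y = 2/3 (Y = -1/3*(-2) = 2/3 ≈ 0.66667)
S(Z) = 2/3
y(F) = 0
S(5)*y(3) = (2/3)*0 = 0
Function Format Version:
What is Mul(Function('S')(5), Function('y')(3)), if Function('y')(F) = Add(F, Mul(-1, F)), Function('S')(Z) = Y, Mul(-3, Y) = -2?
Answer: 0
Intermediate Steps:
Y = Rational(2, 3) (Y = Mul(Rational(-1, 3), -2) = Rational(2, 3) ≈ 0.66667)
Function('S')(Z) = Rational(2, 3)
Function('y')(F) = 0
Mul(Function('S')(5), Function('y')(3)) = Mul(Rational(2, 3), 0) = 0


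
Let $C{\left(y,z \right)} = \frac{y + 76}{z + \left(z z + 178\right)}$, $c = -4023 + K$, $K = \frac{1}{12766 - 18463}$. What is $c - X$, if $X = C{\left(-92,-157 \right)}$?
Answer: $- \frac{282706214144}{70272495} \approx -4023.0$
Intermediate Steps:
$K = - \frac{1}{5697}$ ($K = \frac{1}{-5697} = - \frac{1}{5697} \approx -0.00017553$)
$c = - \frac{22919032}{5697}$ ($c = -4023 - \frac{1}{5697} = - \frac{22919032}{5697} \approx -4023.0$)
$C{\left(y,z \right)} = \frac{76 + y}{178 + z + z^{2}}$ ($C{\left(y,z \right)} = \frac{76 + y}{z + \left(z^{2} + 178\right)} = \frac{76 + y}{z + \left(178 + z^{2}\right)} = \frac{76 + y}{178 + z + z^{2}}$)
$X = - \frac{8}{12335}$ ($X = \frac{76 - 92}{178 - 157 + \left(-157\right)^{2}} = \frac{1}{178 - 157 + 24649} \left(-16\right) = \frac{1}{24670} \left(-16\right) = - \frac{8}{12335} \approx -0.00064856$)
$c - X = - \frac{22919032}{5697} - - \frac{8}{12335} = - \frac{22919032}{5697} + \frac{8}{12335} = - \frac{282706214144}{70272495}$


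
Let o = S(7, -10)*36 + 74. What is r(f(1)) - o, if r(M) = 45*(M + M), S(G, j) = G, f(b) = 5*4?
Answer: 1474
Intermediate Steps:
f(b) = 20
r(M) = 90*M (r(M) = 45*(2*M) = 90*M)
o = 326 (o = 7*36 + 74 = 252 + 74 = 326)
r(f(1)) - o = 90*20 - 1*326 = 1800 - 326 = 1474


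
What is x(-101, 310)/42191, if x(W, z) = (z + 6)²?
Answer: 99856/42191 ≈ 2.3668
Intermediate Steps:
x(W, z) = (6 + z)²
x(-101, 310)/42191 = (6 + 310)²/42191 = 316²*(1/42191) = 99856*(1/42191) = 99856/42191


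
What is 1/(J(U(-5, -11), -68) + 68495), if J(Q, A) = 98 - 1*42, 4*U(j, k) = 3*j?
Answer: 1/68551 ≈ 1.4588e-5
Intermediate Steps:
U(j, k) = 3*j/4 (U(j, k) = (3*j)/4 = 3*j/4)
J(Q, A) = 56 (J(Q, A) = 98 - 42 = 56)
1/(J(U(-5, -11), -68) + 68495) = 1/(56 + 68495) = 1/68551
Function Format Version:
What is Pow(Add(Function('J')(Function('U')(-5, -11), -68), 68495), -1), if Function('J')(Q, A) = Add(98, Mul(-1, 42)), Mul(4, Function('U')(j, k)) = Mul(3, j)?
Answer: Rational(1, 68551) ≈ 1.4588e-5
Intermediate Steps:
Function('U')(j, k) = Mul(Rational(3, 4), j) (Function('U')(j, k) = Mul(Rational(1, 4), Mul(3, j)) = Mul(Rational(3, 4), j))
Function('J')(Q, A) = 56 (Function('J')(Q, A) = Add(98, -42) = 56)
Pow(Add(Function('J')(Function('U')(-5, -11), -68), 68495), -1) = Pow(Add(56, 68495), -1) = Pow(68551, -1) = Rational(1, 68551)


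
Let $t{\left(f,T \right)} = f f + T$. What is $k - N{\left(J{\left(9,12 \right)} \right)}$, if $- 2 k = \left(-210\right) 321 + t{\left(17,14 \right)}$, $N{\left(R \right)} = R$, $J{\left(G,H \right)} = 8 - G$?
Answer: $\frac{67109}{2} \approx 33555.0$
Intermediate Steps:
$t{\left(f,T \right)} = T + f^{2}$ ($t{\left(f,T \right)} = f^{2} + T = T + f^{2}$)
$k = \frac{67107}{2}$ ($k = - \frac{\left(-210\right) 321 + \left(14 + 17^{2}\right)}{2} = - \frac{-67410 + \left(14 + 289\right)}{2} = - \frac{-67410 + 303}{2} = \left(- \frac{1}{2}\right) \left(-67107\right) = \frac{67107}{2} \approx 33554.0$)
$k - N{\left(J{\left(9,12 \right)} \right)} = \frac{67107}{2} - \left(8 - 9\right) = \frac{67107}{2} - -1 = \frac{67107}{2} + 1 = \frac{67109}{2}$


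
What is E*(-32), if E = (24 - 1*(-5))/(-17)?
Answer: 928/17 ≈ 54.588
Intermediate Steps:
E = -29/17 (E = (24 + 5)*(-1/17) = 29*(-1/17) = -29/17 ≈ -1.7059)
E*(-32) = -29/17*(-32) = 928/17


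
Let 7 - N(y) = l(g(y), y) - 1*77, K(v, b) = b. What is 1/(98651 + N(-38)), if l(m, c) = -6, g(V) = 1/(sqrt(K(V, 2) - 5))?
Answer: 1/98741 ≈ 1.0128e-5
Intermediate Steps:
g(V) = -I*sqrt(3)/3 (g(V) = 1/(sqrt(2 - 5)) = 1/(sqrt(-3)) = 1/(I*sqrt(3)) = -I*sqrt(3)/3)
N(y) = 90 (N(y) = 7 - (-6 - 1*77) = 7 - (-6 - 77) = 7 - 1*(-83) = 7 + 83 = 90)
1/(98651 + N(-38)) = 1/(98651 + 90) = 1/98741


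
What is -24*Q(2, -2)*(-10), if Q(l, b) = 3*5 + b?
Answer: 3120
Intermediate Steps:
Q(l, b) = 15 + b
-24*Q(2, -2)*(-10) = -24*(15 - 2)*(-10) = -24*13*(-10) = -312*(-10) = 3120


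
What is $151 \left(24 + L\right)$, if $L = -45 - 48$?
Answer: $-10419$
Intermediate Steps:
$L = -93$ ($L = -45 - 48 = -93$)
$151 \left(24 + L\right) = 151 \left(24 - 93\right) = 151 \left(-69\right) = -10419$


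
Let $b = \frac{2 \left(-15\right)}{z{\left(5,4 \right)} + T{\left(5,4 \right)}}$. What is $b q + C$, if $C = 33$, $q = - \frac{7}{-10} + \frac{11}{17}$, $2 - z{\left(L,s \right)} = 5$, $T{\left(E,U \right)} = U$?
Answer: $- \frac{126}{17} \approx -7.4118$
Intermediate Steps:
$z{\left(L,s \right)} = -3$ ($z{\left(L,s \right)} = 2 - 5 = -3$)
$q = \frac{229}{170}$ ($q = \left(-7\right) \left(- \frac{1}{10}\right) + 11 \cdot \frac{1}{17} = \frac{7}{10} + \frac{11}{17} = \frac{229}{170} \approx 1.3471$)
$b = -30$ ($b = \frac{2 \left(-15\right)}{-3 + 4} = - \frac{30}{1} = \left(-30\right) 1 = -30$)
$b q + C = \left(-30\right) \frac{229}{170} + 33 = - \frac{687}{17} + 33 = - \frac{126}{17}$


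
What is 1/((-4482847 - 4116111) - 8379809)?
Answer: -1/16978767 ≈ -5.8897e-8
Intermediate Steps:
1/((-4482847 - 4116111) - 8379809) = 1/(-8598958 - 8379809) = 1/(-16978767) = -1/16978767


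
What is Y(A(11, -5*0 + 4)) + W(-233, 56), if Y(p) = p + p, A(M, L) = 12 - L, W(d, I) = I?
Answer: 72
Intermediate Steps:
Y(p) = 2*p
Y(A(11, -5*0 + 4)) + W(-233, 56) = 2*(12 - (-5*0 + 4)) + 56 = 2*(12 - (0 + 4)) + 56 = 2*(12 - 1*4) + 56 = 2*(12 - 4) + 56 = 2*8 + 56 = 16 + 56 = 72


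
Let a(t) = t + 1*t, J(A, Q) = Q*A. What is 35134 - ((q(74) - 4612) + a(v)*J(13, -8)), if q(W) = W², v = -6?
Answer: 33022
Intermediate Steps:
J(A, Q) = A*Q
a(t) = 2*t (a(t) = t + t = 2*t)
35134 - ((q(74) - 4612) + a(v)*J(13, -8)) = 35134 - ((74² - 4612) + (2*(-6))*(13*(-8))) = 35134 - ((5476 - 4612) - 12*(-104)) = 35134 - (864 + 1248) = 35134 - 1*2112 = 35134 - 2112 = 33022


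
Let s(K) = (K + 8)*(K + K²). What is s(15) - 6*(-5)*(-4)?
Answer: 5400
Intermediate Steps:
s(K) = (8 + K)*(K + K²)
s(15) - 6*(-5)*(-4) = 15*(8 + 15² + 9*15) - 6*(-5)*(-4) = 15*(8 + 225 + 135) + 30*(-4) = 15*368 - 120 = 5520 - 120 = 5400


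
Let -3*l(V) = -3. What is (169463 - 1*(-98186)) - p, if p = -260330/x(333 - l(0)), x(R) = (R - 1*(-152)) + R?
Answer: 109330957/408 ≈ 2.6797e+5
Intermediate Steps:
l(V) = 1 (l(V) = -⅓*(-3) = 1)
x(R) = 152 + 2*R (x(R) = (R + 152) + R = (152 + R) + R = 152 + 2*R)
p = -130165/408 (p = -260330/(152 + 2*(333 - 1*1)) = -260330/(152 + 2*(333 - 1)) = -260330/(152 + 2*332) = -260330/(152 + 664) = -260330/816 = -260330*1/816 = -130165/408 ≈ -319.03)
(169463 - 1*(-98186)) - p = (169463 - 1*(-98186)) - 1*(-130165/408) = (169463 + 98186) + 130165/408 = 267649 + 130165/408 = 109330957/408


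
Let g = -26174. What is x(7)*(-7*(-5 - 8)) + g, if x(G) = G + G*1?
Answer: -24900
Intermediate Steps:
x(G) = 2*G (x(G) = G + G = 2*G)
x(7)*(-7*(-5 - 8)) + g = (2*7)*(-7*(-5 - 8)) - 26174 = 14*(-7*(-13)) - 26174 = 14*91 - 26174 = 1274 - 26174 = -24900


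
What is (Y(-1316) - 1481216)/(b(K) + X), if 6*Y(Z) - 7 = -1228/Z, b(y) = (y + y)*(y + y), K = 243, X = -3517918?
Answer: 487319629/1079686538 ≈ 0.45135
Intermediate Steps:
b(y) = 4*y**2 (b(y) = (2*y)*(2*y) = 4*y**2)
Y(Z) = 7/6 - 614/(3*Z) (Y(Z) = 7/6 + (-1228/Z)/6 = 7/6 - 614/(3*Z))
(Y(-1316) - 1481216)/(b(K) + X) = ((1/6)*(-1228 + 7*(-1316))/(-1316) - 1481216)/(4*243**2 - 3517918) = ((1/6)*(-1/1316)*(-1228 - 9212) - 1481216)/(4*59049 - 3517918) = ((1/6)*(-1/1316)*(-10440) - 1481216)/(236196 - 3517918) = (435/329 - 1481216)/(-3281722) = -487319629/329*(-1/3281722) = 487319629/1079686538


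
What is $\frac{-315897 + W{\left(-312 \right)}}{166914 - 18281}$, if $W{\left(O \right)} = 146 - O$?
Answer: $- \frac{315439}{148633} \approx -2.1223$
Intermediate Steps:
$\frac{-315897 + W{\left(-312 \right)}}{166914 - 18281} = \frac{-315897 + \left(146 - -312\right)}{166914 - 18281} = \frac{-315897 + \left(146 + 312\right)}{148633} = \left(-315897 + 458\right) \frac{1}{148633} = \left(-315439\right) \frac{1}{148633} = - \frac{315439}{148633}$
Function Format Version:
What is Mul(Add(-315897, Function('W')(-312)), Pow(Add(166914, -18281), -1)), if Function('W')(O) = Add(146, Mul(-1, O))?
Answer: Rational(-315439, 148633) ≈ -2.1223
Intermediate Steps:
Mul(Add(-315897, Function('W')(-312)), Pow(Add(166914, -18281), -1)) = Mul(Add(-315897, Add(146, Mul(-1, -312))), Pow(Add(166914, -18281), -1)) = Mul(Add(-315897, Add(146, 312)), Pow(148633, -1)) = Mul(Add(-315897, 458), Rational(1, 148633)) = Mul(-315439, Rational(1, 148633)) = Rational(-315439, 148633)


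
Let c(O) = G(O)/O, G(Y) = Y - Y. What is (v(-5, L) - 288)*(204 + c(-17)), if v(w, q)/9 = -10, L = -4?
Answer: -77112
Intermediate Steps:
v(w, q) = -90 (v(w, q) = 9*(-10) = -90)
G(Y) = 0
c(O) = 0 (c(O) = 0/O = 0)
(v(-5, L) - 288)*(204 + c(-17)) = (-90 - 288)*(204 + 0) = -378*204 = -77112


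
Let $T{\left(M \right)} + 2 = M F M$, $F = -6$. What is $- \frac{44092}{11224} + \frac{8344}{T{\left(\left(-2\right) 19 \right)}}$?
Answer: $- \frac{8495613}{1736914} \approx -4.8912$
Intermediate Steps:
$T{\left(M \right)} = -2 - 6 M^{2}$ ($T{\left(M \right)} = -2 + M \left(-6\right) M = -2 + - 6 M M = -2 - 6 M^{2}$)
$- \frac{44092}{11224} + \frac{8344}{T{\left(\left(-2\right) 19 \right)}} = - \frac{44092}{11224} + \frac{8344}{-2 - 6 \left(\left(-2\right) 19\right)^{2}} = \left(-44092\right) \frac{1}{11224} + \frac{8344}{-2 - 6 \left(-38\right)^{2}} = - \frac{11023}{2806} + \frac{8344}{-2 - 8664} = - \frac{11023}{2806} + \frac{8344}{-8666} = - \frac{11023}{2806} + 8344 \left(- \frac{1}{8666}\right) = - \frac{11023}{2806} - \frac{596}{619} = - \frac{8495613}{1736914}$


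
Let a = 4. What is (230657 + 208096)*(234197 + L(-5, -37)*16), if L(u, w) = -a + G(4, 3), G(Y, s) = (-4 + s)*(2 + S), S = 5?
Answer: 102677415813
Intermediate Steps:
G(Y, s) = -28 + 7*s (G(Y, s) = (-4 + s)*(2 + 5) = (-4 + s)*7 = -28 + 7*s)
L(u, w) = -11 (L(u, w) = -1*4 + (-28 + 7*3) = -4 + (-28 + 21) = -4 - 7 = -11)
(230657 + 208096)*(234197 + L(-5, -37)*16) = (230657 + 208096)*(234197 - 11*16) = 438753*(234197 - 176) = 438753*234021 = 102677415813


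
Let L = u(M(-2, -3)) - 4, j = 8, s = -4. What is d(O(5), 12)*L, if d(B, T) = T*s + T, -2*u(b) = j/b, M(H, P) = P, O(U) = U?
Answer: 96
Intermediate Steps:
u(b) = -4/b
d(B, T) = -3*T (d(B, T) = T*(-4) + T = -4*T + T = -3*T)
L = -8/3 (L = -4/(-3) - 4 = -4*(-⅓) - 4 = 4/3 - 4 = -8/3 ≈ -2.6667)
d(O(5), 12)*L = -3*12*(-8/3) = -36*(-8/3) = 96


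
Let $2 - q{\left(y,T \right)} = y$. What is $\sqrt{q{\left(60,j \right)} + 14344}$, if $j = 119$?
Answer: $\sqrt{14286} \approx 119.52$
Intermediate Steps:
$q{\left(y,T \right)} = 2 - y$
$\sqrt{q{\left(60,j \right)} + 14344} = \sqrt{\left(2 - 60\right) + 14344} = \sqrt{-58 + 14344} = \sqrt{14286}$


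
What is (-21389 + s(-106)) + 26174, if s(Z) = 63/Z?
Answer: 507147/106 ≈ 4784.4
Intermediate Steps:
(-21389 + s(-106)) + 26174 = (-21389 + 63/(-106)) + 26174 = (-21389 + 63*(-1/106)) + 26174 = (-21389 - 63/106) + 26174 = -2267297/106 + 26174 = 507147/106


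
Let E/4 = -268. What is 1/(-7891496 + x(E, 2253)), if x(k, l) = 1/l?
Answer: -2253/17779540487 ≈ -1.2672e-7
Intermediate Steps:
E = -1072 (E = 4*(-268) = -1072)
1/(-7891496 + x(E, 2253)) = 1/(-7891496 + 1/2253) = 1/(-17779540487/2253) = -2253/17779540487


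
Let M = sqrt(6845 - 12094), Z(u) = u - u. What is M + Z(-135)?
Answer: I*sqrt(5249) ≈ 72.45*I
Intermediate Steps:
Z(u) = 0
M = I*sqrt(5249) (M = sqrt(-5249) = I*sqrt(5249) ≈ 72.45*I)
M + Z(-135) = I*sqrt(5249) + 0 = I*sqrt(5249)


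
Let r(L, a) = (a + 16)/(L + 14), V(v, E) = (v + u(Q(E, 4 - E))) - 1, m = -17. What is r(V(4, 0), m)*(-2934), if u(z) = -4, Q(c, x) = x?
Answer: 2934/13 ≈ 225.69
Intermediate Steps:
V(v, E) = -5 + v (V(v, E) = (v - 4) - 1 = (-4 + v) - 1 = -5 + v)
r(L, a) = (16 + a)/(14 + L)
r(V(4, 0), m)*(-2934) = ((16 - 17)/(14 + (-5 + 4)))*(-2934) = (-1/(14 - 1))*(-2934) = (-1/13)*(-2934) = ((1/13)*(-1))*(-2934) = -1/13*(-2934) = 2934/13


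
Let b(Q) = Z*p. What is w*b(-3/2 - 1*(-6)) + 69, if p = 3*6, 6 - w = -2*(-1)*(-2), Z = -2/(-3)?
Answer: 189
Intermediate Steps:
Z = ⅔ (Z = -2*(-⅓) = ⅔ ≈ 0.66667)
w = 10 (w = 6 - (-2*(-1))*(-2) = 6 - 2*(-2) = 6 - 1*(-4) = 6 + 4 = 10)
p = 18
b(Q) = 12 (b(Q) = (⅔)*18 = 12)
w*b(-3/2 - 1*(-6)) + 69 = 10*12 + 69 = 120 + 69 = 189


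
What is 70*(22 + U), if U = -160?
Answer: -9660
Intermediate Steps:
70*(22 + U) = 70*(22 - 160) = 70*(-138) = -9660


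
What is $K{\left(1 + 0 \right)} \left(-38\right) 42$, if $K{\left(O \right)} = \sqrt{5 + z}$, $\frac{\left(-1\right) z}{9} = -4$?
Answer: $- 1596 \sqrt{41} \approx -10219.0$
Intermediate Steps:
$z = 36$ ($z = \left(-9\right) \left(-4\right) = 36$)
$K{\left(O \right)} = \sqrt{41}$ ($K{\left(O \right)} = \sqrt{5 + 36} = \sqrt{41}$)
$K{\left(1 + 0 \right)} \left(-38\right) 42 = \sqrt{41} \left(-38\right) 42 = - 38 \sqrt{41} \cdot 42 = - 1596 \sqrt{41}$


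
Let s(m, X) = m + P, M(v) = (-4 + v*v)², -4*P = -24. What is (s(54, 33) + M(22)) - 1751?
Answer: 228709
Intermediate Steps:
P = 6 (P = -¼*(-24) = 6)
M(v) = (-4 + v²)²
s(m, X) = 6 + m (s(m, X) = m + 6 = 6 + m)
(s(54, 33) + M(22)) - 1751 = ((6 + 54) + (-4 + 22²)²) - 1751 = (60 + (-4 + 484)²) - 1751 = (60 + 480²) - 1751 = (60 + 230400) - 1751 = 230460 - 1751 = 228709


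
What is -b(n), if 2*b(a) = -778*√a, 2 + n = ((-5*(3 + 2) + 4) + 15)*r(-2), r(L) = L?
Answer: 389*√10 ≈ 1230.1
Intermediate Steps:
n = 10 (n = -2 + ((-5*(3 + 2) + 4) + 15)*(-2) = -2 + ((-5*5 + 4) + 15)*(-2) = -2 + ((-25 + 4) + 15)*(-2) = -2 + (-21 + 15)*(-2) = -2 - 6*(-2) = -2 + 12 = 10)
b(a) = -389*√a (b(a) = (-778*√a)/2 = -389*√a)
-b(n) = -(-389)*√10 = 389*√10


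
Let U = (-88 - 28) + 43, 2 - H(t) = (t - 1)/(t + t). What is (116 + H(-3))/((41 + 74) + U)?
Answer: 176/63 ≈ 2.7937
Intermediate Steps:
H(t) = 2 - (-1 + t)/(2*t) (H(t) = 2 - (t - 1)/(t + t) = 2 - (-1 + t)/(2*t))
U = -73 (U = -116 + 43 = -73)
(116 + H(-3))/((41 + 74) + U) = (116 + (1/2)*(1 + 3*(-3))/(-3))/((41 + 74) - 73) = (116 + (1/2)*(-1/3)*(1 - 9))/(115 - 73) = (116 + (1/2)*(-1/3)*(-8))/42 = (116 + 4/3)*(1/42) = (352/3)*(1/42) = 176/63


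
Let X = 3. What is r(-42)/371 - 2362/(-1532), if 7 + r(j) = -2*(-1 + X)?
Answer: 429725/284186 ≈ 1.5121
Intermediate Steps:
r(j) = -11 (r(j) = -7 - 2*(-1 + 3) = -7 - 2*2 = -7 - 4 = -11)
r(-42)/371 - 2362/(-1532) = -11/371 - 2362/(-1532) = -11*1/371 - 2362*(-1/1532) = -11/371 + 1181/766 = 429725/284186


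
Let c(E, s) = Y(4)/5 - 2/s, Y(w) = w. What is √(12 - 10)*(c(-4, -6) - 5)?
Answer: -58*√2/15 ≈ -5.4683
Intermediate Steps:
c(E, s) = ⅘ - 2/s (c(E, s) = 4/5 - 2/s = 4*(⅕) - 2/s = ⅘ - 2/s)
√(12 - 10)*(c(-4, -6) - 5) = √(12 - 10)*((⅘ - 2/(-6)) - 5) = √2*((⅘ - 2*(-⅙)) - 5) = √2*((⅘ + ⅓) - 5) = √2*(17/15 - 5) = √2*(-58/15) = -58*√2/15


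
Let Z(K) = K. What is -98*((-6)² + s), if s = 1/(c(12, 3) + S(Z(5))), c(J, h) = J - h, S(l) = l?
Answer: -3535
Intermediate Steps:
s = 1/14 (s = 1/((12 - 1*3) + 5) = 1/((12 - 3) + 5) = 1/(9 + 5) = 1/14 ≈ 0.071429)
-98*((-6)² + s) = -98*((-6)² + 1/14) = -98*(36 + 1/14) = -98*505/14 = -3535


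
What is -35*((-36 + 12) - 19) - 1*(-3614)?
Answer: 5119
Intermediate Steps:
-35*((-36 + 12) - 19) - 1*(-3614) = -35*(-24 - 19) + 3614 = -35*(-43) + 3614 = 1505 + 3614 = 5119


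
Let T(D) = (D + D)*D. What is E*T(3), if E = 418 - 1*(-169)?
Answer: 10566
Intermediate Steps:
T(D) = 2*D² (T(D) = (2*D)*D = 2*D²)
E = 587 (E = 418 + 169 = 587)
E*T(3) = 587*(2*3²) = 587*(2*9) = 587*18 = 10566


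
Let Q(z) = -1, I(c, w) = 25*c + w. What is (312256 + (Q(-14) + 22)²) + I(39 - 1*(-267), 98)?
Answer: 320445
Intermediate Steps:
I(c, w) = w + 25*c
(312256 + (Q(-14) + 22)²) + I(39 - 1*(-267), 98) = (312256 + (-1 + 22)²) + (98 + 25*(39 - 1*(-267))) = (312256 + 21²) + (98 + 25*(39 + 267)) = (312256 + 441) + (98 + 25*306) = 312697 + (98 + 7650) = 312697 + 7748 = 320445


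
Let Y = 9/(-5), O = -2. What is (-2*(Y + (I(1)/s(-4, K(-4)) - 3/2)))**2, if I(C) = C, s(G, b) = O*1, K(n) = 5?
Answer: 1444/25 ≈ 57.760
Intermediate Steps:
Y = -9/5 (Y = 9*(-1/5) = -9/5 ≈ -1.8000)
s(G, b) = -2 (s(G, b) = -2*1 = -2)
(-2*(Y + (I(1)/s(-4, K(-4)) - 3/2)))**2 = (-2*(-9/5 + (1/(-2) - 3/2)))**2 = (-2*(-9/5 + (1*(-1/2) - 3*1/2)))**2 = (-2*(-9/5 + (-1/2 - 3/2)))**2 = (-2*(-9/5 - 2))**2 = (-2*(-19/5))**2 = (38/5)**2 = 1444/25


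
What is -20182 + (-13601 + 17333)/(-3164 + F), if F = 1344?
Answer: -9183743/455 ≈ -20184.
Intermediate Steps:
-20182 + (-13601 + 17333)/(-3164 + F) = -20182 + (-13601 + 17333)/(-3164 + 1344) = -20182 + 3732/(-1820) = -20182 + 3732*(-1/1820) = -20182 - 933/455 = -9183743/455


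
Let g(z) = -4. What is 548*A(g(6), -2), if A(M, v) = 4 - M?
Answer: 4384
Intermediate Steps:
548*A(g(6), -2) = 548*(4 - 1*(-4)) = 548*(4 + 4) = 548*8 = 4384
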